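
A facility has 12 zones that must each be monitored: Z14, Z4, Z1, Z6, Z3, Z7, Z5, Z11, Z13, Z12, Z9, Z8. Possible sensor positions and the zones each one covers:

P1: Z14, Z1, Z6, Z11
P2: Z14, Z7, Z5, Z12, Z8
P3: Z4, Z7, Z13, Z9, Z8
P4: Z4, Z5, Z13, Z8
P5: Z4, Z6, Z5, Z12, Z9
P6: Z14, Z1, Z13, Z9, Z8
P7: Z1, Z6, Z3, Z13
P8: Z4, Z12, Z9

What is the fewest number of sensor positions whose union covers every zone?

4

P1, P2, P3, P7 together cover {Z14, Z4, Z1, Z6, Z3, Z7, Z5, Z11, Z13, Z12, Z9, Z8} — every zone.
No 3 of the 8 sensor positions cover everything (all 56 triples fall short), so 4 is minimum.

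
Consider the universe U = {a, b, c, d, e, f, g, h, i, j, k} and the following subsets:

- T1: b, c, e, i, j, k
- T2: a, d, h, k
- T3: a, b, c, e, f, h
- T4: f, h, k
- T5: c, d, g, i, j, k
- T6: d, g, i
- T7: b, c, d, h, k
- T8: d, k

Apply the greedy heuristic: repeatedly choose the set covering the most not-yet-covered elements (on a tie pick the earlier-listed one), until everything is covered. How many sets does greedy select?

4

Pick 1: T1 covers 6 new elements (b, c, e, i, j, k).
Pick 2: T2 covers 3 new elements (a, d, h).
Pick 3: T3 covers 1 new elements (f).
Pick 4: T5 covers 1 new elements (g).
Greedy uses 4 sets. (The true minimum is 2.)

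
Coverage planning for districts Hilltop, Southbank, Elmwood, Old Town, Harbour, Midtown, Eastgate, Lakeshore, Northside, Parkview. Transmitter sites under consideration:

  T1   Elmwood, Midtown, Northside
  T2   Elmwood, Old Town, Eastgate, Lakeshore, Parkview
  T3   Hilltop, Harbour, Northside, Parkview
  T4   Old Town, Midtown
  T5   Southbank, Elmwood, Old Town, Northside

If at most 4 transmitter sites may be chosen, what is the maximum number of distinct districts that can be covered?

10

Choosing T1, T2, T3, T5 covers {Hilltop, Southbank, Elmwood, Old Town, Harbour, Midtown, Eastgate, Lakeshore, Northside, Parkview} — 10 districts.
That is all 10 districts.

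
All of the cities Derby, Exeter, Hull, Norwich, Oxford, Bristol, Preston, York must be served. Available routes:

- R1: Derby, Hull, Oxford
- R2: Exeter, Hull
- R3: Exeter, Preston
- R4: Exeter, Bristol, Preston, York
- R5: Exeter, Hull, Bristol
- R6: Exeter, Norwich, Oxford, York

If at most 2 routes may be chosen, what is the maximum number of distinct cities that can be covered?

7

Choosing R1, R4 covers {Derby, Exeter, Hull, Oxford, Bristol, Preston, York} — 7 cities.
No choice of 2 routes does better; here Norwich is left uncovered.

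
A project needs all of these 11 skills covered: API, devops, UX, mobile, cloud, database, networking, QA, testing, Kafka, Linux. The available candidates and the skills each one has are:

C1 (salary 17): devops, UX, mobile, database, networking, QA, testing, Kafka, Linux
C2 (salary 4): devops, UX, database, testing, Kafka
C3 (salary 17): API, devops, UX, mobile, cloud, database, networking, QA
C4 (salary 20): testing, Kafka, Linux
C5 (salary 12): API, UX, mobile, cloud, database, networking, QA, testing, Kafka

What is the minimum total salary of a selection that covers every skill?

29

C1, C5 cover every skill at salary 17 + 12 = 29.
Any cover uses at least 2 candidates; among all covering selections none totals below 29.
Greedy by coverage-per-salary would pick C2, C5, C1 for 33 — worse than the optimum 29.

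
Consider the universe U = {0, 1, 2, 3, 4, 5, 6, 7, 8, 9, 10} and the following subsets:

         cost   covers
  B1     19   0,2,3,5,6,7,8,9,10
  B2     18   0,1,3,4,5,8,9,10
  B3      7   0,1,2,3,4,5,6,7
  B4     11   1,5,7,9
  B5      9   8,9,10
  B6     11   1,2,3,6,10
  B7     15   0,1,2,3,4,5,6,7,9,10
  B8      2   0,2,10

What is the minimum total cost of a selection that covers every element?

16

B3, B5 cover every element at cost 7 + 9 = 16.
Any cover uses at least 2 sets; among all covering selections none totals below 16.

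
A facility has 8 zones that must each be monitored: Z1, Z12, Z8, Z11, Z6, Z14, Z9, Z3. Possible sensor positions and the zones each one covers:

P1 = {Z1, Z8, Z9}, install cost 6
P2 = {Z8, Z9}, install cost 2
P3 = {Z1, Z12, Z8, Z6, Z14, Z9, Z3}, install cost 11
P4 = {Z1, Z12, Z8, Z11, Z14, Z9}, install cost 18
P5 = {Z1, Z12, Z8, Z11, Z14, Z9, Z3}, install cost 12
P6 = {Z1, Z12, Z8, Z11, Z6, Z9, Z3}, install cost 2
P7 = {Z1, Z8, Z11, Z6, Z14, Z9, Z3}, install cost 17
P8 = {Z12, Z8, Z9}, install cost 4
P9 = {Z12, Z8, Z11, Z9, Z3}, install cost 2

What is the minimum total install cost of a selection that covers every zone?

P3, P6 cover every zone at install cost 11 + 2 = 13.
Any cover uses at least 2 sensor positions; among all covering selections none totals below 13.

13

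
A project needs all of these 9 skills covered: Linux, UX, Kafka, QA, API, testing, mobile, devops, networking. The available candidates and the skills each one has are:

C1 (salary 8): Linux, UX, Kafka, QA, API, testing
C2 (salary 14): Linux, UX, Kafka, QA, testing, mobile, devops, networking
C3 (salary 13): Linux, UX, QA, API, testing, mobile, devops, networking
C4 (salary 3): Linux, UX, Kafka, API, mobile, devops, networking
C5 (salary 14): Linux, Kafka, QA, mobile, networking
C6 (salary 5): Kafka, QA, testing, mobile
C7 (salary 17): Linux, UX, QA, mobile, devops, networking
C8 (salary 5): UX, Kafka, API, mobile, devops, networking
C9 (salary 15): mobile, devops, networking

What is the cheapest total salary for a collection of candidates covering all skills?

C4, C6 cover every skill at salary 3 + 5 = 8.
Any cover uses at least 2 candidates; among all covering selections none totals below 8.

8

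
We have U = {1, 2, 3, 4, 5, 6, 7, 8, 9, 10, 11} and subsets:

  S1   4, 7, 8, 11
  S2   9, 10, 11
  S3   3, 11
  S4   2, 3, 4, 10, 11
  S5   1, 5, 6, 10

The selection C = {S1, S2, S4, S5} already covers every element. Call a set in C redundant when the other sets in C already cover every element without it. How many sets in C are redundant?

Drop S1: 7, 8 uncovered — not redundant.
Drop S2: 9 uncovered — not redundant.
Drop S4: 2, 3 uncovered — not redundant.
Drop S5: 1, 5, 6 uncovered — not redundant.
None of the sets in C is redundant.

0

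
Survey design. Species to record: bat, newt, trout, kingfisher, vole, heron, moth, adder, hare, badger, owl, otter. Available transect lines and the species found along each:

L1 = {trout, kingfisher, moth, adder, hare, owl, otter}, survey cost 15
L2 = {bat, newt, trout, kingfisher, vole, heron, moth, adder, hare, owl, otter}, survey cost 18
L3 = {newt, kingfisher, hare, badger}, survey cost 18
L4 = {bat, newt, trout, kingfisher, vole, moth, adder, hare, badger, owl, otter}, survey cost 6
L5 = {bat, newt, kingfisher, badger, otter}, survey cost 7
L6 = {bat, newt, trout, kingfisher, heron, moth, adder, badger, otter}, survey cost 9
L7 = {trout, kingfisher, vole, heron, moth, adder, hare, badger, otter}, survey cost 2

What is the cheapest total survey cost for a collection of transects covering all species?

8

L4, L7 cover every species at survey cost 6 + 2 = 8.
Any cover uses at least 2 transects; among all covering selections none totals below 8.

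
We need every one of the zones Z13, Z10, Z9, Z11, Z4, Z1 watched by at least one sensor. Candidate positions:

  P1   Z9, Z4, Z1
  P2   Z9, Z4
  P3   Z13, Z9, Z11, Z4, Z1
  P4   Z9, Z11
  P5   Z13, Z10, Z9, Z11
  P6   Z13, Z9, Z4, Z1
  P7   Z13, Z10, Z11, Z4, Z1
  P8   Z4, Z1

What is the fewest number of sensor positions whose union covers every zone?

P1, P5 together cover {Z13, Z10, Z9, Z11, Z4, Z1} — every zone.
No single sensor position contains all 6 zones, so 2 is optimal.

2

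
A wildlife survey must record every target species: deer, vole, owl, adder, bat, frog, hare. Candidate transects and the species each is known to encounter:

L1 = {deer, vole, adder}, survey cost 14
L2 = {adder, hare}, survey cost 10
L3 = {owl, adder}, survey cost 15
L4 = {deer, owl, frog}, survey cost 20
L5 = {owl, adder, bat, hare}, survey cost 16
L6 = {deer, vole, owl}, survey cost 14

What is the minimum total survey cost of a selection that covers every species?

50

L1, L4, L5 cover every species at survey cost 14 + 20 + 16 = 50.
Any cover uses at least 3 transects; among all covering selections none totals below 50.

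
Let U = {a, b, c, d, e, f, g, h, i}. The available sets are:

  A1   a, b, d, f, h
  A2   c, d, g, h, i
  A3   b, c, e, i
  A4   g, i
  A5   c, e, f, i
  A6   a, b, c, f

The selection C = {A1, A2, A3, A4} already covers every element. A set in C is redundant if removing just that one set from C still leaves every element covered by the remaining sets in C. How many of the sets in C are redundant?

2

Drop A1: a, f uncovered — not redundant.
Drop A2: the rest still cover every element — redundant.
Drop A3: e uncovered — not redundant.
Drop A4: the rest still cover every element — redundant.
2 redundant: A2, A4.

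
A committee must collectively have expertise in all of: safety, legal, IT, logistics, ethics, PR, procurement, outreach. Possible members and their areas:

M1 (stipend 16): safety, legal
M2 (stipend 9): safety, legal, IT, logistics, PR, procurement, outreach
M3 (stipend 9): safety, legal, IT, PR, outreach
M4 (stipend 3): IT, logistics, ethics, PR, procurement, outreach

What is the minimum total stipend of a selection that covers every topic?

12

M2, M4 cover every topic at stipend 9 + 3 = 12.
Any cover uses at least 2 members; among all covering selections none totals below 12.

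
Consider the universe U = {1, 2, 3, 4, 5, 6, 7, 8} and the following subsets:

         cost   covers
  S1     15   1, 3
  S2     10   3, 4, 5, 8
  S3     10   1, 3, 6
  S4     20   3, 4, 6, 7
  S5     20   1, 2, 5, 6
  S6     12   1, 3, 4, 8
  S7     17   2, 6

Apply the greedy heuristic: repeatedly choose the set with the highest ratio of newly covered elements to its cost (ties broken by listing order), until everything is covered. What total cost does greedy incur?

Pick 1: S2 adds 4 new (3, 4, 5, 8) at cost 10 (ratio 4/10).
Pick 2: S3 adds 2 new (1, 6) at cost 10 (ratio 2/10).
Pick 3: S7 adds 1 new (2) at cost 17 (ratio 1/17).
Pick 4: S4 adds 1 new (7) at cost 20 (ratio 1/20).
Greedy total cost: 10 + 10 + 17 + 20 = 57. (The true optimum is 50, so greedy overshoots here.)

57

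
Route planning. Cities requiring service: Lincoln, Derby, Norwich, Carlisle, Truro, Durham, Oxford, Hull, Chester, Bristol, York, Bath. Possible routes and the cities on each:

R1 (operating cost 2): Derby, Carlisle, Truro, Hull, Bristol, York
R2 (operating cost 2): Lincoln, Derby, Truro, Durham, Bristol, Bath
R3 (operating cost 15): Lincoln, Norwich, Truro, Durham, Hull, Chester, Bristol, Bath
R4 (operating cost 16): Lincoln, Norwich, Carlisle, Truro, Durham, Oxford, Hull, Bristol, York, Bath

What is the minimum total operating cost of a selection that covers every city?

33

R1, R3, R4 cover every city at operating cost 2 + 15 + 16 = 33.
Any cover uses at least 3 routes; among all covering selections none totals below 33.
Greedy by coverage-per-operating cost would pick R1, R2, R3, R4 for 35 — worse than the optimum 33.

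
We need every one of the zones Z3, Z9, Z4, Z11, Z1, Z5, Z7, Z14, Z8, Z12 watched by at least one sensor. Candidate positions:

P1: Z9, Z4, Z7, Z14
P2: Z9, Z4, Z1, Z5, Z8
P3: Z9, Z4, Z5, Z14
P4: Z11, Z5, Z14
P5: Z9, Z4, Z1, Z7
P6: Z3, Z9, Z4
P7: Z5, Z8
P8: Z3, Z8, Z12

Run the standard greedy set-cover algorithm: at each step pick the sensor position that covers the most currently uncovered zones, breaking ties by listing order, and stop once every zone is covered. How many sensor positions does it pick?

Pick 1: P2 covers 5 new zones (Z9, Z4, Z1, Z5, Z8).
Pick 2: P1 covers 2 new zones (Z7, Z14).
Pick 3: P8 covers 2 new zones (Z3, Z12).
Pick 4: P4 covers 1 new zones (Z11).
Greedy uses 4 sensor positions. (The true minimum is 3.)

4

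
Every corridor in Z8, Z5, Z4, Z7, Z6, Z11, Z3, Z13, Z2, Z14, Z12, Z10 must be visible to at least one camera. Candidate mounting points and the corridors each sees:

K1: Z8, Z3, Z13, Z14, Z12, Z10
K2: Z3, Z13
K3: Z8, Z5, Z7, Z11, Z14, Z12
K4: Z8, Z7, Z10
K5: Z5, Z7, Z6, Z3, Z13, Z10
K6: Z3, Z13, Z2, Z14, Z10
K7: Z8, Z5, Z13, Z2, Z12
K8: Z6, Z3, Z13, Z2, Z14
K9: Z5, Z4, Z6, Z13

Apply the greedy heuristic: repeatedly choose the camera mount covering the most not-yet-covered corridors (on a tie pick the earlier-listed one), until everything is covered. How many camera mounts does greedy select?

Pick 1: K1 covers 6 new corridors (Z8, Z3, Z13, Z14, Z12, Z10).
Pick 2: K3 covers 3 new corridors (Z5, Z7, Z11).
Pick 3: K8 covers 2 new corridors (Z6, Z2).
Pick 4: K9 covers 1 new corridors (Z4).
Greedy uses 4 camera mounts. (The true minimum is 3.)

4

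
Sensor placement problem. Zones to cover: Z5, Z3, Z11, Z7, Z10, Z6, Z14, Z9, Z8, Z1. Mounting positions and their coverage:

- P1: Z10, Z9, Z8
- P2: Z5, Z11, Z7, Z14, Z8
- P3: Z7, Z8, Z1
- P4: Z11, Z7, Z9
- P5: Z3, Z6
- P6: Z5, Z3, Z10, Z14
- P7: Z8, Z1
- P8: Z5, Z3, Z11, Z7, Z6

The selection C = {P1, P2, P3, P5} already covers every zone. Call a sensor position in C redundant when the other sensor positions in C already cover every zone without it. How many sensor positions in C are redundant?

0

Drop P1: Z10, Z9 uncovered — not redundant.
Drop P2: Z5, Z11, Z14 uncovered — not redundant.
Drop P3: Z1 uncovered — not redundant.
Drop P5: Z3, Z6 uncovered — not redundant.
None of the sensor positions in C is redundant.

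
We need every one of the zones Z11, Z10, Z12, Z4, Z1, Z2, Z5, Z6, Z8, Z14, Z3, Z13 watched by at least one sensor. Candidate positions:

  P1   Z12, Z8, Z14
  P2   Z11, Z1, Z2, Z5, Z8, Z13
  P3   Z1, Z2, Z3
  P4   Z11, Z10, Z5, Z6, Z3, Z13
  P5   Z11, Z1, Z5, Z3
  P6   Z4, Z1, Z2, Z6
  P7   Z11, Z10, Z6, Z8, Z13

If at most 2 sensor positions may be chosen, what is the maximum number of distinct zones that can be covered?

Choosing P1, P4 covers {Z11, Z10, Z12, Z5, Z6, Z8, Z14, Z3, Z13} — 9 zones.
No choice of 2 sensor positions does better; here Z4, Z1, Z2 are left uncovered.

9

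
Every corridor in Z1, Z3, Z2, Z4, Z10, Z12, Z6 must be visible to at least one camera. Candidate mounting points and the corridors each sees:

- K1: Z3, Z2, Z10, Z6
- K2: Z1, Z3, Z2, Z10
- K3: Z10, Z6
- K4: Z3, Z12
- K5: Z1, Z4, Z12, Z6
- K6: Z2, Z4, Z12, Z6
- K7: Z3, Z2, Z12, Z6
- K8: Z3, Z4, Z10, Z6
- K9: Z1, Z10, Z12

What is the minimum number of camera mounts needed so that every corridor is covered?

K1, K5 together cover {Z1, Z3, Z2, Z4, Z10, Z12, Z6} — every corridor.
No single camera mount contains all 7 corridors, so 2 is optimal.

2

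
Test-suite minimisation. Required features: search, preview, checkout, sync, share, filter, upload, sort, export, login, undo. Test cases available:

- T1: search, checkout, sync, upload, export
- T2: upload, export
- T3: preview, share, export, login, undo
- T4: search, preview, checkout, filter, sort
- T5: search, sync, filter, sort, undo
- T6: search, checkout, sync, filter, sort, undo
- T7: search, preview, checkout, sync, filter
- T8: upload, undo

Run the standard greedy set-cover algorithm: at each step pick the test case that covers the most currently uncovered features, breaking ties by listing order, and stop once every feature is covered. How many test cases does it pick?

3

Pick 1: T6 covers 6 new features (search, checkout, sync, filter, sort, undo).
Pick 2: T3 covers 4 new features (preview, share, export, login).
Pick 3: T1 covers 1 new features (upload).
Greedy uses 3 test cases.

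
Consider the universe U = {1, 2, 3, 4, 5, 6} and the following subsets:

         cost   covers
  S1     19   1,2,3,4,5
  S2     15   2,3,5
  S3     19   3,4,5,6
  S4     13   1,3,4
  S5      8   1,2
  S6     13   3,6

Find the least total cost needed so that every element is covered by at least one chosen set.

S3, S5 cover every element at cost 19 + 8 = 27.
Any cover uses at least 2 sets; among all covering selections none totals below 27.
Greedy by coverage-per-cost would pick S1, S6 for 32 — worse than the optimum 27.

27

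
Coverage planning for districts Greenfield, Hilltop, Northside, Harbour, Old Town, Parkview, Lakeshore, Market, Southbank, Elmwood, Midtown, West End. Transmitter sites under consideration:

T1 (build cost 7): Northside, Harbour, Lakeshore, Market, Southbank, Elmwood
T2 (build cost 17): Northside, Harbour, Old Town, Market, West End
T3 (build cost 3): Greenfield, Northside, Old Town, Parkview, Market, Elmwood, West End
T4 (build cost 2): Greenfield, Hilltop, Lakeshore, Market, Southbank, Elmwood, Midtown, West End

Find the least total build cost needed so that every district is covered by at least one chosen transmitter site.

12

T1, T3, T4 cover every district at build cost 7 + 3 + 2 = 12.
Any cover uses at least 3 transmitter sites; among all covering selections none totals below 12.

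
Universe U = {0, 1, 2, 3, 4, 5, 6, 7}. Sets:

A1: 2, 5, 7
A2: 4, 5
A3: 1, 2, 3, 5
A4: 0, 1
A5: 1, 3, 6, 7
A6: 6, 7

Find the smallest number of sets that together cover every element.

A1, A2, A4, A5 together cover {0, 1, 2, 3, 4, 5, 6, 7} — every element.
No 3 of the 6 sets cover everything (all 20 triples fall short), so 4 is minimum.

4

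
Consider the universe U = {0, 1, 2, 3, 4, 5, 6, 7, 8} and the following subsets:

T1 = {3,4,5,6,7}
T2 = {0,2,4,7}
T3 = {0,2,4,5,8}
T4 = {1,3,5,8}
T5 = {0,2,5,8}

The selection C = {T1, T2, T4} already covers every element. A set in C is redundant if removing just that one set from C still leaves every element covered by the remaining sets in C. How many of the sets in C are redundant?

Drop T1: 6 uncovered — not redundant.
Drop T2: 0, 2 uncovered — not redundant.
Drop T4: 1, 8 uncovered — not redundant.
None of the sets in C is redundant.

0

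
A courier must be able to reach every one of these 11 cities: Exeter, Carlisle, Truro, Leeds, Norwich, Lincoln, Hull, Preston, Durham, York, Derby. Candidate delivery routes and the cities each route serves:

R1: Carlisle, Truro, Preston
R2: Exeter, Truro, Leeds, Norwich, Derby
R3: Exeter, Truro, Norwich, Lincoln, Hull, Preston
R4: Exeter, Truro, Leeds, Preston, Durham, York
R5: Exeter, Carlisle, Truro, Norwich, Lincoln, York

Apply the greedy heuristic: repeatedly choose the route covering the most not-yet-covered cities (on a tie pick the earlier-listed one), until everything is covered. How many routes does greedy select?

Pick 1: R3 covers 6 new cities (Exeter, Truro, Norwich, Lincoln, Hull, Preston).
Pick 2: R4 covers 3 new cities (Leeds, Durham, York).
Pick 3: R1 covers 1 new cities (Carlisle).
Pick 4: R2 covers 1 new cities (Derby).
Greedy uses 4 routes.

4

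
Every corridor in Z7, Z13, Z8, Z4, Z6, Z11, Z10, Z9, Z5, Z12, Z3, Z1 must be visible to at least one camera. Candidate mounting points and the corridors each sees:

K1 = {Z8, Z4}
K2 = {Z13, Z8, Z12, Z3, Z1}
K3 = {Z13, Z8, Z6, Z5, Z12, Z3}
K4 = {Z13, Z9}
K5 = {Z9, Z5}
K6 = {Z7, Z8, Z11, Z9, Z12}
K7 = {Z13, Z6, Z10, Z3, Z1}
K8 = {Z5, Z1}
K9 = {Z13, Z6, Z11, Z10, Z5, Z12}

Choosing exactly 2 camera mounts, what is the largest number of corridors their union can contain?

10

Choosing K6, K7 covers {Z7, Z13, Z8, Z6, Z11, Z10, Z9, Z12, Z3, Z1} — 10 corridors.
No choice of 2 camera mounts does better; here Z4, Z5 are left uncovered.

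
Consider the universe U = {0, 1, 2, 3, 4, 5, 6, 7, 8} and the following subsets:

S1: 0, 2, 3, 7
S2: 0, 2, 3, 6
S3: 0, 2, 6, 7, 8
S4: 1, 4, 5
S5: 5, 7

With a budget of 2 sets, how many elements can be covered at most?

Choosing S3, S4 covers {0, 1, 2, 4, 5, 6, 7, 8} — 8 elements.
No choice of 2 sets does better; here 3 is left uncovered.

8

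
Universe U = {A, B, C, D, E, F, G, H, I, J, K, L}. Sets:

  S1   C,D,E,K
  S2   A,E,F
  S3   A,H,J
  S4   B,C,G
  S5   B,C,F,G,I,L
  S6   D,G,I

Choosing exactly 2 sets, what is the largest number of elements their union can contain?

9

Choosing S1, S5 covers {B, C, D, E, F, G, I, K, L} — 9 elements.
No choice of 2 sets does better; here A, H, J are left uncovered.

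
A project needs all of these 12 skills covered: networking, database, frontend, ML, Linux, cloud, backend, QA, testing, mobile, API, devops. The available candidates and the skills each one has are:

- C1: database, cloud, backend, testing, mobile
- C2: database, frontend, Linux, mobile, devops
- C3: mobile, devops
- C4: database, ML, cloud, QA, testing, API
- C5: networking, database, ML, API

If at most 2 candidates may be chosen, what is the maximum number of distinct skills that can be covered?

10

Choosing C2, C4 covers {database, frontend, ML, Linux, cloud, QA, testing, mobile, API, devops} — 10 skills.
No choice of 2 candidates does better; here networking, backend are left uncovered.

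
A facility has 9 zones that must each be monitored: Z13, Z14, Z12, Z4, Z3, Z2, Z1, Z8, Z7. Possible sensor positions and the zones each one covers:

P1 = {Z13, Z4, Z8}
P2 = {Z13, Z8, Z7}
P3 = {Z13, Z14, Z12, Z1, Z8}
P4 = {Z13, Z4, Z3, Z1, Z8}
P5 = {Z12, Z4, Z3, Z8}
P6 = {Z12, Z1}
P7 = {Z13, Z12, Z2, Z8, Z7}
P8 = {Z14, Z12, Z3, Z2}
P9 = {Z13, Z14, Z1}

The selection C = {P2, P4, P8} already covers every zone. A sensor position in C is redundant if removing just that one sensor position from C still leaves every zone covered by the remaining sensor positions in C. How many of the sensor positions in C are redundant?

Drop P2: Z7 uncovered — not redundant.
Drop P4: Z4, Z1 uncovered — not redundant.
Drop P8: Z14, Z12, Z2 uncovered — not redundant.
None of the sensor positions in C is redundant.

0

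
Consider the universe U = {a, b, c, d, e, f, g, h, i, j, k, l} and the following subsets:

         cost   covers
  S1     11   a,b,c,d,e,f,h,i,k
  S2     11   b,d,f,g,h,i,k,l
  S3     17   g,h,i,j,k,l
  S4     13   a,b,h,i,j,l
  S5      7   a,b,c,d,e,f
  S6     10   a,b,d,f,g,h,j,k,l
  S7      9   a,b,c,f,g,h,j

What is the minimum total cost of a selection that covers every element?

S1, S6 cover every element at cost 11 + 10 = 21.
Any cover uses at least 2 sets; among all covering selections none totals below 21.
Greedy by coverage-per-cost would pick S6, S5, S1 for 28 — worse than the optimum 21.

21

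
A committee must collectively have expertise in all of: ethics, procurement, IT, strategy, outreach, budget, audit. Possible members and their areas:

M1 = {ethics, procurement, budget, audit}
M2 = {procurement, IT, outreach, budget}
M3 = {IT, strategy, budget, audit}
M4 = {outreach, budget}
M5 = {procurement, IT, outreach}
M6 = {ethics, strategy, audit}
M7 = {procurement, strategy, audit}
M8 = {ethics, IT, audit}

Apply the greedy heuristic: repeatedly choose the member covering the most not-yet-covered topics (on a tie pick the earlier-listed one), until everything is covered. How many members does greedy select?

Pick 1: M1 covers 4 new topics (ethics, procurement, budget, audit).
Pick 2: M2 covers 2 new topics (IT, outreach).
Pick 3: M3 covers 1 new topics (strategy).
Greedy uses 3 members. (The true minimum is 2.)

3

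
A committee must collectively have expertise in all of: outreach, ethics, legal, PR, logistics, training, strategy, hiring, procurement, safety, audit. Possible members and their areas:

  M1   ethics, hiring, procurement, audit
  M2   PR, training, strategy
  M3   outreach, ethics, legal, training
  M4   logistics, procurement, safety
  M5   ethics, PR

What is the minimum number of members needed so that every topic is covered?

4

M1, M2, M3, M4 together cover {outreach, ethics, legal, PR, logistics, training, strategy, hiring, procurement, safety, audit} — every topic.
No 3 of the 5 members cover everything (all 10 triples fall short), so 4 is minimum.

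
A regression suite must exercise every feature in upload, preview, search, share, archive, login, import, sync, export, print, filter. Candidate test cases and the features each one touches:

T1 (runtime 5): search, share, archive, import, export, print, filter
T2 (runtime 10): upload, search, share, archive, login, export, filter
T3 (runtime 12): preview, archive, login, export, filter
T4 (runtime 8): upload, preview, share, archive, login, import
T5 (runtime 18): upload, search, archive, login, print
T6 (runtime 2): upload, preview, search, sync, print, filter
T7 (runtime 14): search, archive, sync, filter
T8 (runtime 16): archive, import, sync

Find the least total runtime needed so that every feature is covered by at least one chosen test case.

15

T1, T4, T6 cover every feature at runtime 5 + 8 + 2 = 15.
Any cover uses at least 3 test cases; among all covering selections none totals below 15.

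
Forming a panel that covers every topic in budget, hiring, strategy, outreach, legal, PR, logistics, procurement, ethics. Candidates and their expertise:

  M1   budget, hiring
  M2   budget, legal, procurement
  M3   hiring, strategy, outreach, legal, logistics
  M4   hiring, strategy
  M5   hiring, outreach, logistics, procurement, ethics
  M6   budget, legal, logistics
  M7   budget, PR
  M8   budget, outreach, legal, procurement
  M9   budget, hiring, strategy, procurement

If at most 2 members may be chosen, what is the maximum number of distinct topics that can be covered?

7

Choosing M2, M3 covers {budget, hiring, strategy, outreach, legal, logistics, procurement} — 7 topics.
No choice of 2 members does better; here PR, ethics are left uncovered.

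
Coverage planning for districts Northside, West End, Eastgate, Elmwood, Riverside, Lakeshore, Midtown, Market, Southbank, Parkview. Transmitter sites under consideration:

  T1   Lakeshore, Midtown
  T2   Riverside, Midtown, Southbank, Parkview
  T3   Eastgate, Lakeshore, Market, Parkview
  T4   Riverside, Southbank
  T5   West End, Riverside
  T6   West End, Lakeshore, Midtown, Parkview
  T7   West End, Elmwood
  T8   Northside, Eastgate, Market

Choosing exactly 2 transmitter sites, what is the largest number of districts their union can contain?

Choosing T2, T3 covers {Eastgate, Riverside, Lakeshore, Midtown, Market, Southbank, Parkview} — 7 districts.
No choice of 2 transmitter sites does better; here Northside, West End, Elmwood are left uncovered.

7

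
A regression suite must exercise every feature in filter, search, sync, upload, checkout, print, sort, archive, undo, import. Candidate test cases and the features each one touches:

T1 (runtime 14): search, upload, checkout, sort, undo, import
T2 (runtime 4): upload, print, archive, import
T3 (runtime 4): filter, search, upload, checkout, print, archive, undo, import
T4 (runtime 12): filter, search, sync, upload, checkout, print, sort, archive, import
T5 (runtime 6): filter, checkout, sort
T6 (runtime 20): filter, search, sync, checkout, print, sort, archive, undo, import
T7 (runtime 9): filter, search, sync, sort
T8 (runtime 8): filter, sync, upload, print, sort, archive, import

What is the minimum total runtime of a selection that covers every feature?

T3, T8 cover every feature at runtime 4 + 8 = 12.
Any cover uses at least 2 test cases; among all covering selections none totals below 12.

12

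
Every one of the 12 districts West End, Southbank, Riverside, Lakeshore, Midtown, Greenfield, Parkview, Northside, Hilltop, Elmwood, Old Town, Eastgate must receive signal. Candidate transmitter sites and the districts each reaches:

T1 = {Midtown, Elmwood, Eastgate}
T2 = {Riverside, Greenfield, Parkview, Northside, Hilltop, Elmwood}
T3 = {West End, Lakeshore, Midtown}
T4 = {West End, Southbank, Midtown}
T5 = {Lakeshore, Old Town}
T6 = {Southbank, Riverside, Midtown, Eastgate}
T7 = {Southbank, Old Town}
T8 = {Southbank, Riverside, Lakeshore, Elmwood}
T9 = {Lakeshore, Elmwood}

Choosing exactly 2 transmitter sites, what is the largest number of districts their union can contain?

9

Choosing T2, T3 covers {West End, Riverside, Lakeshore, Midtown, Greenfield, Parkview, Northside, Hilltop, Elmwood} — 9 districts.
No choice of 2 transmitter sites does better; here Southbank, Old Town, Eastgate are left uncovered.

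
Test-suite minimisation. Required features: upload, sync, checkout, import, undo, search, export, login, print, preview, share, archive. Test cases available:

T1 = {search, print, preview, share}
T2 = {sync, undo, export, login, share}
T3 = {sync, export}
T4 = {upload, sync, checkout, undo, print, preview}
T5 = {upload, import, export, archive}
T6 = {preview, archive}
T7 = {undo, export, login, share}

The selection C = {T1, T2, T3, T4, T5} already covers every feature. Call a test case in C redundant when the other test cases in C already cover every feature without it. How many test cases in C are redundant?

1

Drop T1: search uncovered — not redundant.
Drop T2: login uncovered — not redundant.
Drop T3: the rest still cover every feature — redundant.
Drop T4: checkout uncovered — not redundant.
Drop T5: import, archive uncovered — not redundant.
1 redundant: T3.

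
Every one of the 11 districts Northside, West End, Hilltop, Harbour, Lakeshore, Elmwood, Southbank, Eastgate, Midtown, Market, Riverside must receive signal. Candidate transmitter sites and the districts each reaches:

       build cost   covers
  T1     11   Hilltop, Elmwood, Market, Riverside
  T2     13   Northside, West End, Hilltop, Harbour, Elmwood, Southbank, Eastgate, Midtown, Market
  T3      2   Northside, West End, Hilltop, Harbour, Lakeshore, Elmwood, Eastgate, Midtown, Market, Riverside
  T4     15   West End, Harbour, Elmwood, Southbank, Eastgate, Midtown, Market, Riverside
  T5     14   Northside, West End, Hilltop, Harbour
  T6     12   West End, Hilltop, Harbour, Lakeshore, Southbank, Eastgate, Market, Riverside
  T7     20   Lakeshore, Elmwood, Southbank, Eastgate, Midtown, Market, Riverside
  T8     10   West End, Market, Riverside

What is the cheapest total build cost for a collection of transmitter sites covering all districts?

T3, T6 cover every district at build cost 2 + 12 = 14.
Any cover uses at least 2 transmitter sites; among all covering selections none totals below 14.

14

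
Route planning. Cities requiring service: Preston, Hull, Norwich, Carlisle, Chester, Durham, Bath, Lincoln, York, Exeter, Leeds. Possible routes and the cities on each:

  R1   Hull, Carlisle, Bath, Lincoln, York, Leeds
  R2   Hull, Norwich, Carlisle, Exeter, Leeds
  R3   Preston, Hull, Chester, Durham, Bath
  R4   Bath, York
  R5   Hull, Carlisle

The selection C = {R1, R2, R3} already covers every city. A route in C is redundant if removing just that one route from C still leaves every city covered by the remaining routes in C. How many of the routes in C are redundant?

Drop R1: Lincoln, York uncovered — not redundant.
Drop R2: Norwich, Exeter uncovered — not redundant.
Drop R3: Preston, Chester, Durham uncovered — not redundant.
None of the routes in C is redundant.

0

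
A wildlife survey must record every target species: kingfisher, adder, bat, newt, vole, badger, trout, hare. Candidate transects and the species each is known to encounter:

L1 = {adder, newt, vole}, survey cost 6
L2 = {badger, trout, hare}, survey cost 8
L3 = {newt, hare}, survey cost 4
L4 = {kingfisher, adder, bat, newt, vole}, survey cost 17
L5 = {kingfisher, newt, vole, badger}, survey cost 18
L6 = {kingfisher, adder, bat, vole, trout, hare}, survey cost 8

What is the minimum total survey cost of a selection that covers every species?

L2, L3, L6 cover every species at survey cost 8 + 4 + 8 = 20.
Any cover uses at least 2 transects; among all covering selections none totals below 20.

20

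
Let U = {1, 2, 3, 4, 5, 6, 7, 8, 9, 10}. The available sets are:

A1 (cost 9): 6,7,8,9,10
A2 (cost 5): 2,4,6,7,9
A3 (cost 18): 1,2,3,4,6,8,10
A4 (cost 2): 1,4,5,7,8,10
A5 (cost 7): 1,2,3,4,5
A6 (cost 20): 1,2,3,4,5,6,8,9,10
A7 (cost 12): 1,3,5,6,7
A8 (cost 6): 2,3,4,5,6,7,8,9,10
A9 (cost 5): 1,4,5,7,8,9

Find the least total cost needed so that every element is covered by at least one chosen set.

8

A4, A8 cover every element at cost 2 + 6 = 8.
Any cover uses at least 2 sets; among all covering selections none totals below 8.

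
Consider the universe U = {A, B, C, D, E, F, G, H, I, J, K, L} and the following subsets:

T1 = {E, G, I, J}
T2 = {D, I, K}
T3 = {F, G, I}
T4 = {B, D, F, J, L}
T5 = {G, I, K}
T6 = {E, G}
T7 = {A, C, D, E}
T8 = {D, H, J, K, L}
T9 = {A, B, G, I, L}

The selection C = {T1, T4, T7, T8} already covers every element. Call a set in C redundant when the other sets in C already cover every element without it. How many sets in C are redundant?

Drop T1: G, I uncovered — not redundant.
Drop T4: B, F uncovered — not redundant.
Drop T7: A, C uncovered — not redundant.
Drop T8: H, K uncovered — not redundant.
None of the sets in C is redundant.

0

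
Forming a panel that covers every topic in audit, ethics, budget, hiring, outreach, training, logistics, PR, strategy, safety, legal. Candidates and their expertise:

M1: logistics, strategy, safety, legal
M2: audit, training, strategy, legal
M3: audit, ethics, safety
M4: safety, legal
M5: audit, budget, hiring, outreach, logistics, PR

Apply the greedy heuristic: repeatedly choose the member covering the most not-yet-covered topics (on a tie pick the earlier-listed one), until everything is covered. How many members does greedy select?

Pick 1: M5 covers 6 new topics (audit, budget, hiring, outreach, logistics, PR).
Pick 2: M1 covers 3 new topics (strategy, safety, legal).
Pick 3: M2 covers 1 new topics (training).
Pick 4: M3 covers 1 new topics (ethics).
Greedy uses 4 members. (The true minimum is 3.)

4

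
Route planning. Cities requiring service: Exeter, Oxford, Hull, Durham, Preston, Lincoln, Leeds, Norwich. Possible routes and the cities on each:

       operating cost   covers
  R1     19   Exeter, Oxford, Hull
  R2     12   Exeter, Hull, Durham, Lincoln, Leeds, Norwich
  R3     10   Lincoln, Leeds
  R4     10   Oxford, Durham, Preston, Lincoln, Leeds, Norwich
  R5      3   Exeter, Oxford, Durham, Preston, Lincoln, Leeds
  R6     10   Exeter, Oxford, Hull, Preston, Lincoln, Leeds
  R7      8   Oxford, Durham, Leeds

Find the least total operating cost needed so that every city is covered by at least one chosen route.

R2, R5 cover every city at operating cost 12 + 3 = 15.
Any cover uses at least 2 routes; among all covering selections none totals below 15.

15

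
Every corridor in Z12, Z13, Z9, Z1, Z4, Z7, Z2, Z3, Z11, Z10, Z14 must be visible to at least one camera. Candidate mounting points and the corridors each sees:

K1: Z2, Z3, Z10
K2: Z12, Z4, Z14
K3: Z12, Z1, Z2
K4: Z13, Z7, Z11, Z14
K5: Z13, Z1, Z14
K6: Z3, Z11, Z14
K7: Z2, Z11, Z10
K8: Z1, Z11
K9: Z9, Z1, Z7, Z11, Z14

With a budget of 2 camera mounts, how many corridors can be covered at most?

8

Choosing K1, K9 covers {Z9, Z1, Z7, Z2, Z3, Z11, Z10, Z14} — 8 corridors.
No choice of 2 camera mounts does better; here Z12, Z13, Z4 are left uncovered.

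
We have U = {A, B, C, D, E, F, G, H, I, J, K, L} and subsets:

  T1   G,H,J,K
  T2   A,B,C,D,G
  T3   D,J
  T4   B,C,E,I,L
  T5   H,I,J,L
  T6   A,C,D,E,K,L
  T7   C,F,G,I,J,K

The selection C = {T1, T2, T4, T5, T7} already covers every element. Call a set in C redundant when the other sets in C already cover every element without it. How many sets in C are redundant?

2

Drop T1: the rest still cover every element — redundant.
Drop T2: A, D uncovered — not redundant.
Drop T4: E uncovered — not redundant.
Drop T5: the rest still cover every element — redundant.
Drop T7: F uncovered — not redundant.
2 redundant: T1, T5.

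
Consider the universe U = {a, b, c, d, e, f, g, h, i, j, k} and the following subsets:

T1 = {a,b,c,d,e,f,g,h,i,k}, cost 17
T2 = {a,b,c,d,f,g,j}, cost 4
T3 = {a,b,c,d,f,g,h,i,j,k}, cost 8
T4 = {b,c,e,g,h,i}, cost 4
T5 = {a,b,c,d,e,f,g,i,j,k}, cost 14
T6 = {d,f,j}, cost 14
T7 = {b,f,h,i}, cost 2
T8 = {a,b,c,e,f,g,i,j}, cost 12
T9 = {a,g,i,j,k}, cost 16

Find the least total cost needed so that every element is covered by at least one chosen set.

T3, T4 cover every element at cost 8 + 4 = 12.
Any cover uses at least 2 sets; among all covering selections none totals below 12.

12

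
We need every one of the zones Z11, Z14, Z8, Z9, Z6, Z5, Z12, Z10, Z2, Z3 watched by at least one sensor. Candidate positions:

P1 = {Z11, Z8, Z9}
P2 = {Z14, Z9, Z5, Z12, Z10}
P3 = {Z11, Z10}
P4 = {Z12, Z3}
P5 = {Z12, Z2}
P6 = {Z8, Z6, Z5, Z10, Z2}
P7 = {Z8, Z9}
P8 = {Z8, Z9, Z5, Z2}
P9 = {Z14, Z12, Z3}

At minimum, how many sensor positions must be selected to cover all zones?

3

P1, P6, P9 together cover {Z11, Z14, Z8, Z9, Z6, Z5, Z12, Z10, Z2, Z3} — every zone.
No 2 of the 9 sensor positions cover everything (all 36 pairs fall short), so 3 is minimum.
Greedy (largest uncovered first) would take P2, P6, P1, P4 — 4 sensor positions — but 3 suffice.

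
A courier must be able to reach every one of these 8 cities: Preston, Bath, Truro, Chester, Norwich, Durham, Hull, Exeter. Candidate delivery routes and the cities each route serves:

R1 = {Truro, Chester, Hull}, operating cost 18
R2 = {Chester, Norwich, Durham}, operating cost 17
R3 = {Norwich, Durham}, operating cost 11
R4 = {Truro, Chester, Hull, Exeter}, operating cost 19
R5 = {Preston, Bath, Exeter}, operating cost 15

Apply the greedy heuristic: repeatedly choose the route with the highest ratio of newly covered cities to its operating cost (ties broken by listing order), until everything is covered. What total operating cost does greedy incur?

45

Pick 1: R4 adds 4 new (Truro, Chester, Hull, Exeter) at operating cost 19 (ratio 4/19).
Pick 2: R3 adds 2 new (Norwich, Durham) at operating cost 11 (ratio 2/11).
Pick 3: R5 adds 2 new (Preston, Bath) at operating cost 15 (ratio 2/15).
Greedy total operating cost: 19 + 11 + 15 = 45. (The true optimum is 44, so greedy overshoots here.)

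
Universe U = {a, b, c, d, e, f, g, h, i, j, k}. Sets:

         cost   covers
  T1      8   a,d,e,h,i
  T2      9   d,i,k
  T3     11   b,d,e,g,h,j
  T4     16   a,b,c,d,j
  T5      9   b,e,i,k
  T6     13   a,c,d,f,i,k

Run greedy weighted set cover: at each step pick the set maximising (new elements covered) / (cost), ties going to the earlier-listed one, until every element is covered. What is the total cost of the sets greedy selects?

32

Pick 1: T1 adds 5 new (a, d, e, h, i) at cost 8 (ratio 5/8).
Pick 2: T3 adds 3 new (b, g, j) at cost 11 (ratio 3/11).
Pick 3: T6 adds 3 new (c, f, k) at cost 13 (ratio 3/13).
Greedy total cost: 8 + 11 + 13 = 32. (The true optimum is 24, so greedy overshoots here.)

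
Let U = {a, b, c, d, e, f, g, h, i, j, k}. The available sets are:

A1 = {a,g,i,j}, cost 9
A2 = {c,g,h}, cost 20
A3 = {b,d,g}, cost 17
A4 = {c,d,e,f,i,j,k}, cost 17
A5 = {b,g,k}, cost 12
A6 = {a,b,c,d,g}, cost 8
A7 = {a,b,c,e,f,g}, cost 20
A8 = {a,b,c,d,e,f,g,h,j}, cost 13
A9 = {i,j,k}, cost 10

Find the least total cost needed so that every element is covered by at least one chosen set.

23

A8, A9 cover every element at cost 13 + 10 = 23.
Any cover uses at least 2 sets; among all covering selections none totals below 23.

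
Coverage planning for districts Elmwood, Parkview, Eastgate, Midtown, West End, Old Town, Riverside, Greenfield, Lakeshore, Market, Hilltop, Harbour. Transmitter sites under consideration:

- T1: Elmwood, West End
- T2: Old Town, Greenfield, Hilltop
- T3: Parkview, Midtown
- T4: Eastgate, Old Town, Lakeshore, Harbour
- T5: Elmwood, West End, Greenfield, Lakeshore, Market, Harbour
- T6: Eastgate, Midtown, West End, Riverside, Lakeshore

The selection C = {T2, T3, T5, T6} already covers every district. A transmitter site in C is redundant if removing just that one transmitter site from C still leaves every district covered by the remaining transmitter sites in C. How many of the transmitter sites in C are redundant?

0

Drop T2: Old Town, Hilltop uncovered — not redundant.
Drop T3: Parkview uncovered — not redundant.
Drop T5: Elmwood, Market, Harbour uncovered — not redundant.
Drop T6: Eastgate, Riverside uncovered — not redundant.
None of the transmitter sites in C is redundant.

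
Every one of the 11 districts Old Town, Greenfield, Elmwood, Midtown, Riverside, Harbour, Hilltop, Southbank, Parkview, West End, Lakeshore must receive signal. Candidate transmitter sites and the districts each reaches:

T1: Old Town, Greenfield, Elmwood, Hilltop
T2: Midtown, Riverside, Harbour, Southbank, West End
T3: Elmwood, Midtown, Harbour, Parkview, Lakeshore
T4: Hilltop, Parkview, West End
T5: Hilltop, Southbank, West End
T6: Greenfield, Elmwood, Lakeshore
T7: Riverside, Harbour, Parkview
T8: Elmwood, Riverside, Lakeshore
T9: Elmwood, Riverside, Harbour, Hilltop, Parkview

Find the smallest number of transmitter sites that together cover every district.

T1, T2, T3 together cover {Old Town, Greenfield, Elmwood, Midtown, Riverside, Harbour, Hilltop, Southbank, Parkview, West End, Lakeshore} — every district.
No 2 of the 9 transmitter sites cover everything (all 36 pairs fall short), so 3 is minimum.

3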